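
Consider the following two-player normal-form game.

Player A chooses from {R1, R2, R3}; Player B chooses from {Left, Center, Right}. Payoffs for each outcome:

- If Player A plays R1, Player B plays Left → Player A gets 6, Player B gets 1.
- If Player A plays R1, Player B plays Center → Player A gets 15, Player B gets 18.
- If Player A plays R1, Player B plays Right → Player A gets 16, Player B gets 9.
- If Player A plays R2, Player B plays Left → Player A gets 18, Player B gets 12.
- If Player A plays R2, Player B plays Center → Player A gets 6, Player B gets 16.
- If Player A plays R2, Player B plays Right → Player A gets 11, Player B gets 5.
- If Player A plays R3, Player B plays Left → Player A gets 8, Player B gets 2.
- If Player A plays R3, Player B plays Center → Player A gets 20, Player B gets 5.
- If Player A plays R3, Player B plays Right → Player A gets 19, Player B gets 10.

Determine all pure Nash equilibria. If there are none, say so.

Player A against Left: payoffs 6, 18, 8 → best response R2.
Player A against Center: payoffs 15, 6, 20 → best response R3.
Player A against Right: payoffs 16, 11, 19 → best response R3.
Player B against R1: payoffs 1, 18, 9 → best response Center.
Player B against R2: payoffs 12, 16, 5 → best response Center.
Player B against R3: payoffs 2, 5, 10 → best response Right.
Mutual best responses: (R3, Right).

(R3, Right)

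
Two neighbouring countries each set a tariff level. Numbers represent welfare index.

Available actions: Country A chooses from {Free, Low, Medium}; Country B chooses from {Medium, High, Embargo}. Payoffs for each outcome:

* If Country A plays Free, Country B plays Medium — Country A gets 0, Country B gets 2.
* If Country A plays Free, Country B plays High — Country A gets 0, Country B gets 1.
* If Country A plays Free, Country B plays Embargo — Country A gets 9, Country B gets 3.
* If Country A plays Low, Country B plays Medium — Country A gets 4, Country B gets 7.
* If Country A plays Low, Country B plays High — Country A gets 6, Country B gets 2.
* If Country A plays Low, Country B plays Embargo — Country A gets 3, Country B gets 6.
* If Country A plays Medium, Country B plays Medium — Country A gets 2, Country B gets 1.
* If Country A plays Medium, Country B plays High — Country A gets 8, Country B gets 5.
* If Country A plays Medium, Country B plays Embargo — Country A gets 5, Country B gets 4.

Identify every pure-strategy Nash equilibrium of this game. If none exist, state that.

(Free, Medium): Country A can switch to Low (0 → 4). Not NE.
(Free, High): Country A can switch to Low (0 → 6). Not NE.
(Free, Embargo): Country A gets 9, best alternative 5; Country B gets 3, best alternative 2. No profitable deviation — NE.
(Low, Medium): Country A gets 4, best alternative 2; Country B gets 7, best alternative 6. No profitable deviation — NE.
(Low, High): Country A can switch to Medium (6 → 8). Not NE.
(Low, Embargo): Country A can switch to Free (3 → 9). Not NE.
(Medium, Medium): Country A can switch to Low (2 → 4). Not NE.
(Medium, High): Country A gets 8, best alternative 6; Country B gets 5, best alternative 4. No profitable deviation — NE.
(Medium, Embargo): Country A can switch to Free (5 → 9). Not NE.

The pure Nash equilibria are (Free, Embargo), (Low, Medium), (Medium, High).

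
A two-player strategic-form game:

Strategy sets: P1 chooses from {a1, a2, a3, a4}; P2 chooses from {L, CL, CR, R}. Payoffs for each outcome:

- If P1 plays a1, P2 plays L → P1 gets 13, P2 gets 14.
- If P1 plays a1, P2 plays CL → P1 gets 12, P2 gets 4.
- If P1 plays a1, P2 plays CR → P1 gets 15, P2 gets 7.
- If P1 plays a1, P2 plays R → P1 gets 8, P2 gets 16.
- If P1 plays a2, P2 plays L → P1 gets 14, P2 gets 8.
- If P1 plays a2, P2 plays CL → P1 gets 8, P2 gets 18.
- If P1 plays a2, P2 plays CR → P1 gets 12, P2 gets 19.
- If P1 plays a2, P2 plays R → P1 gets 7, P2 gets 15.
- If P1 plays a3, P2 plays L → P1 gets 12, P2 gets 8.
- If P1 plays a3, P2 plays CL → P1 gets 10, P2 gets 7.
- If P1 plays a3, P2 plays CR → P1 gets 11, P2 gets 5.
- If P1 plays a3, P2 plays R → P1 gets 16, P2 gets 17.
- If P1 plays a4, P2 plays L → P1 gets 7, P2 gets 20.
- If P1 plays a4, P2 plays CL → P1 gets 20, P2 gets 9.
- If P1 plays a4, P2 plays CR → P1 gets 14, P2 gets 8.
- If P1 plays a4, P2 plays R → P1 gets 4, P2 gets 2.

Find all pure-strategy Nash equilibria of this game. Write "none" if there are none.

(a1, L): P1 can switch to a2 (13 → 14). Not NE.
(a1, CL): P1 can switch to a4 (12 → 20). Not NE.
(a1, CR): P2 can switch to L (7 → 14). Not NE.
(a1, R): P1 can switch to a3 (8 → 16). Not NE.
(a2, L): P2 can switch to CL (8 → 18). Not NE.
(a2, CL): P1 can switch to a1 (8 → 12). Not NE.
(a2, CR): P1 can switch to a1 (12 → 15). Not NE.
(a2, R): P1 can switch to a1 (7 → 8). Not NE.
(a3, L): P1 can switch to a1 (12 → 13). Not NE.
(a3, CL): P1 can switch to a1 (10 → 12). Not NE.
(a3, R): P1 gets 16, best alternative 8; P2 gets 17, best alternative 8. No profitable deviation — NE.
(The remaining 5 profiles each have a profitable deviation by the same check.)

Pure NE: (a3, R)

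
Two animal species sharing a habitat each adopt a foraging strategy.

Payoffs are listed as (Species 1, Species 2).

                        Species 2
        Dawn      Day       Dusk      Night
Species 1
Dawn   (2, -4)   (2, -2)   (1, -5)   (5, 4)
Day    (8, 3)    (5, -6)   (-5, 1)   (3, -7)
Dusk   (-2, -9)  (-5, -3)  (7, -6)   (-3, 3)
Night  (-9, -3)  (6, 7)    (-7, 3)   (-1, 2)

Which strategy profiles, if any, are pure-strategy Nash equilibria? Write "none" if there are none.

(Dawn, Dawn): Species 1 can switch to Day (2 → 8). Not NE.
(Dawn, Day): Species 1 can switch to Day (2 → 5). Not NE.
(Dawn, Dusk): Species 1 can switch to Dusk (1 → 7). Not NE.
(Dawn, Night): Species 1 gets 5, best alternative 3; Species 2 gets 4, best alternative -2. No profitable deviation — NE.
(Day, Dawn): Species 1 gets 8, best alternative 2; Species 2 gets 3, best alternative 1. No profitable deviation — NE.
(Day, Day): Species 1 can switch to Night (5 → 6). Not NE.
(Day, Dusk): Species 1 can switch to Dawn (-5 → 1). Not NE.
(Day, Night): Species 1 can switch to Dawn (3 → 5). Not NE.
(Night, Day): Species 1 gets 6, best alternative 5; Species 2 gets 7, best alternative 3. No profitable deviation — NE.
(The remaining 7 profiles each have a profitable deviation by the same check.)

Pure-strategy Nash equilibria: (Dawn, Night) and (Day, Dawn) and (Night, Day)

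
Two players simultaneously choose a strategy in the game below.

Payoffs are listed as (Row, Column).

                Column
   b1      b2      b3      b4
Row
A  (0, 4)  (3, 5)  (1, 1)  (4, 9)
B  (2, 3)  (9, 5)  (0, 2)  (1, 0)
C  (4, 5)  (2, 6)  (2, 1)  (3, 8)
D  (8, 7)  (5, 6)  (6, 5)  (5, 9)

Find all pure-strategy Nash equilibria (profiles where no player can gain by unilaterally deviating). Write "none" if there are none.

(B, b2), (D, b4)

For each player, find the best response to each opponent profile; mutual best responses are the pure NE.
Row against b1: payoffs 0, 2, 4, 8 → best response D.
Row against b2: payoffs 3, 9, 2, 5 → best response B.
Row against b3: payoffs 1, 0, 2, 6 → best response D.
Row against b4: payoffs 4, 1, 3, 5 → best response D.
Column against A: payoffs 4, 5, 1, 9 → best response b4.
Column against B: payoffs 3, 5, 2, 0 → best response b2.
Column against C: payoffs 5, 6, 1, 8 → best response b4.
Column against D: payoffs 7, 6, 5, 9 → best response b4.
Mutual best responses: (B, b2); (D, b4).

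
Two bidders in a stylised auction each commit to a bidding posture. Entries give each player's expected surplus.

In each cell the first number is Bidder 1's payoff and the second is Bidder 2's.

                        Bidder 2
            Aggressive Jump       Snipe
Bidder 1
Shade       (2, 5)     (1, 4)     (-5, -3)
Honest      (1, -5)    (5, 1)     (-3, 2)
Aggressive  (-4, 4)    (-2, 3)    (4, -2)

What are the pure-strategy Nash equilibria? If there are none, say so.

(Shade, Aggressive): Bidder 1 gets 2, best alternative 1; Bidder 2 gets 5, best alternative 4. No profitable deviation — NE.
(Shade, Jump): Bidder 1 can switch to Honest (1 → 5). Not NE.
(Shade, Snipe): Bidder 1 can switch to Honest (-5 → -3). Not NE.
(Honest, Aggressive): Bidder 1 can switch to Shade (1 → 2). Not NE.
(Honest, Jump): Bidder 2 can switch to Snipe (1 → 2). Not NE.
(Honest, Snipe): Bidder 1 can switch to Aggressive (-3 → 4). Not NE.
(Aggressive, Aggressive): Bidder 1 can switch to Shade (-4 → 2). Not NE.
(The remaining 2 profiles each have a profitable deviation by the same check.)

(Shade, Aggressive)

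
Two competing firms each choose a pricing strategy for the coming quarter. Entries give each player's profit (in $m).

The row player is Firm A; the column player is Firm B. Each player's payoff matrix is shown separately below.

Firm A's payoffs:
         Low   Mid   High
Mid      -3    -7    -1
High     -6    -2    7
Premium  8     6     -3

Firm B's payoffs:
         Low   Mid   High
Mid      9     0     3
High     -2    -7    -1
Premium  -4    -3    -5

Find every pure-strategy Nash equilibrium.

The pure Nash equilibria are (High, High) and (Premium, Mid).

Firm A against Low: payoffs -3, -6, 8 → best response Premium.
Firm A against Mid: payoffs -7, -2, 6 → best response Premium.
Firm A against High: payoffs -1, 7, -3 → best response High.
Firm B against Mid: payoffs 9, 0, 3 → best response Low.
Firm B against High: payoffs -2, -7, -1 → best response High.
Firm B against Premium: payoffs -4, -3, -5 → best response Mid.
Mutual best responses: (High, High); (Premium, Mid).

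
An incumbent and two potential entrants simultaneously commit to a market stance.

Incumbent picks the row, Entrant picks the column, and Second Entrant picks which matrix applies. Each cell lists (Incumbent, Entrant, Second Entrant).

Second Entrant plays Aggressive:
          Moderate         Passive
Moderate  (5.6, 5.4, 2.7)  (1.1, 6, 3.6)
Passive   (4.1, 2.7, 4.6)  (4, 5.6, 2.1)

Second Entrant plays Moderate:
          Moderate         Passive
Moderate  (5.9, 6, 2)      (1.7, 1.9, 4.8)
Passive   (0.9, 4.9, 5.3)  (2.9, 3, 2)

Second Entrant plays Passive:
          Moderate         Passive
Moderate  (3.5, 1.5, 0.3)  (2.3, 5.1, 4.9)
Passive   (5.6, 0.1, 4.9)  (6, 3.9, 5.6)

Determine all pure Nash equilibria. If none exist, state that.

Pure NE: (Passive, Passive, Passive)

For each player, find the best response to each opponent profile; mutual best responses are the pure NE.
Incumbent against (Moderate, Aggressive): payoffs 5.6, 4.1 → best response Moderate.
Incumbent against (Moderate, Moderate): payoffs 5.9, 0.9 → best response Moderate.
Incumbent against (Moderate, Passive): payoffs 3.5, 5.6 → best response Passive.
Incumbent against (Passive, Aggressive): payoffs 1.1, 4 → best response Passive.
Incumbent against (Passive, Moderate): payoffs 1.7, 2.9 → best response Passive.
Incumbent against (Passive, Passive): payoffs 2.3, 6 → best response Passive.
Entrant against (Moderate, Aggressive): payoffs 5.4, 6 → best response Passive.
Entrant against (Moderate, Moderate): payoffs 6, 1.9 → best response Moderate.
Entrant against (Moderate, Passive): payoffs 1.5, 5.1 → best response Passive.
Entrant against (Passive, Aggressive): payoffs 2.7, 5.6 → best response Passive.
Entrant against (Passive, Moderate): payoffs 4.9, 3 → best response Moderate.
Entrant against (Passive, Passive): payoffs 0.1, 3.9 → best response Passive.
Second Entrant against (Moderate, Moderate): payoffs 2.7, 2, 0.3 → best response Aggressive.
Second Entrant against (Moderate, Passive): payoffs 3.6, 4.8, 4.9 → best response Passive.
Second Entrant against (Passive, Moderate): payoffs 4.6, 5.3, 4.9 → best response Moderate.
Second Entrant against (Passive, Passive): payoffs 2.1, 2, 5.6 → best response Passive.
Mutual best responses: (Passive, Passive, Passive).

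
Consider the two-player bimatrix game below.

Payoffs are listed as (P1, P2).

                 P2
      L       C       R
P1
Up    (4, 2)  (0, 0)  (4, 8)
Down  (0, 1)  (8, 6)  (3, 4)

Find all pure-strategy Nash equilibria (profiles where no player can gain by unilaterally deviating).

The pure Nash equilibria are (Up, R) and (Down, C).

(Up, L): P2 can switch to R (2 → 8). Not NE.
(Up, C): P1 can switch to Down (0 → 8). Not NE.
(Up, R): P1 gets 4, best alternative 3; P2 gets 8, best alternative 2. No profitable deviation — NE.
(Down, L): P1 can switch to Up (0 → 4). Not NE.
(Down, C): P1 gets 8, best alternative 0; P2 gets 6, best alternative 4. No profitable deviation — NE.
(Down, R): P1 can switch to Up (3 → 4). Not NE.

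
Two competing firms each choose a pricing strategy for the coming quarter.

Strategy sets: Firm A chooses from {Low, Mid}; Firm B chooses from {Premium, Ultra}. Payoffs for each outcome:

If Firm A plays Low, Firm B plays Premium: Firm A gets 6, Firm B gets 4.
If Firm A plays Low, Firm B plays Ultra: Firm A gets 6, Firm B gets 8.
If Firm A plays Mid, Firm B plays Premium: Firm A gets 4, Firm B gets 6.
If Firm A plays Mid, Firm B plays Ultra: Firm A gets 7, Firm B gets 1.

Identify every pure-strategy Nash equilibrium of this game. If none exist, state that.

Firm A against Premium: payoffs 6, 4 → best response Low.
Firm A against Ultra: payoffs 6, 7 → best response Mid.
Firm B against Low: payoffs 4, 8 → best response Ultra.
Firm B against Mid: payoffs 6, 1 → best response Premium.
No profile is a mutual best response for all players.

This game has no pure Nash equilibrium.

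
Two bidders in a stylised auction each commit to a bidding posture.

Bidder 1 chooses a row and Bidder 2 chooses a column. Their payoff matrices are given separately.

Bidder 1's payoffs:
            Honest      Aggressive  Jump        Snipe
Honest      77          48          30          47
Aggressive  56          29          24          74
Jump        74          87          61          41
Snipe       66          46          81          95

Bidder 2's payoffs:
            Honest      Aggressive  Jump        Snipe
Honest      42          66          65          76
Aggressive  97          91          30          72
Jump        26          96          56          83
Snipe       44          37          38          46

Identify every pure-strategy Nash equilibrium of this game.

The pure Nash equilibria are (Jump, Aggressive), (Snipe, Snipe).

(Honest, Honest): Bidder 2 can switch to Aggressive (42 → 66). Not NE.
(Honest, Aggressive): Bidder 1 can switch to Jump (48 → 87). Not NE.
(Honest, Jump): Bidder 1 can switch to Jump (30 → 61). Not NE.
(Honest, Snipe): Bidder 1 can switch to Aggressive (47 → 74). Not NE.
(Aggressive, Honest): Bidder 1 can switch to Honest (56 → 77). Not NE.
(Aggressive, Aggressive): Bidder 1 can switch to Honest (29 → 48). Not NE.
(Aggressive, Jump): Bidder 1 can switch to Honest (24 → 30). Not NE.
(Aggressive, Snipe): Bidder 1 can switch to Snipe (74 → 95). Not NE.
(Jump, Aggressive): Bidder 1 gets 87, best alternative 48; Bidder 2 gets 96, best alternative 83. No profitable deviation — NE.
(Snipe, Snipe): Bidder 1 gets 95, best alternative 74; Bidder 2 gets 46, best alternative 44. No profitable deviation — NE.
(The remaining 6 profiles each have a profitable deviation by the same check.)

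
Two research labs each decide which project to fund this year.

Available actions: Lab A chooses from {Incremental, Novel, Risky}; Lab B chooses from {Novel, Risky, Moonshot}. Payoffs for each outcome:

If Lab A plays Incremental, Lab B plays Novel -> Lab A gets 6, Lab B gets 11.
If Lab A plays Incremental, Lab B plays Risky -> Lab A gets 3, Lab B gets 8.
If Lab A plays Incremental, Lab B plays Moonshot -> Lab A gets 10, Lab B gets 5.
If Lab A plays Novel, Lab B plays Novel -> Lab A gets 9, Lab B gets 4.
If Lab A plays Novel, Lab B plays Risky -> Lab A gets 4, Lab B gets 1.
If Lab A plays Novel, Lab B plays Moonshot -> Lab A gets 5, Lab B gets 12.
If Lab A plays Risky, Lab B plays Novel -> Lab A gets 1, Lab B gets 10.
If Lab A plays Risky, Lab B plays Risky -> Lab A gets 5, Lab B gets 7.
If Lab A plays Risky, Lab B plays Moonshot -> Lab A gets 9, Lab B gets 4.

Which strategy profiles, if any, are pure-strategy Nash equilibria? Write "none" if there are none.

Lab A against Novel: payoffs 6, 9, 1 → best response Novel.
Lab A against Risky: payoffs 3, 4, 5 → best response Risky.
Lab A against Moonshot: payoffs 10, 5, 9 → best response Incremental.
Lab B against Incremental: payoffs 11, 8, 5 → best response Novel.
Lab B against Novel: payoffs 4, 1, 12 → best response Moonshot.
Lab B against Risky: payoffs 10, 7, 4 → best response Novel.
No profile is a mutual best response for all players.

This game has no pure Nash equilibrium.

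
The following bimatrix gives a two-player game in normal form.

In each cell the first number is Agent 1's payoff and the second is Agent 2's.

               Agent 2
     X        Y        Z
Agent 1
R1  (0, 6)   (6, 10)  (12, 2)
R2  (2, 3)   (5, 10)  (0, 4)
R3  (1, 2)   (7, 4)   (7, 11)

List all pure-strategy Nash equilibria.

No pure-strategy Nash equilibrium.

(R1, X): Agent 1 can switch to R2 (0 → 2). Not NE.
(R1, Y): Agent 1 can switch to R3 (6 → 7). Not NE.
(R1, Z): Agent 2 can switch to X (2 → 6). Not NE.
(R2, X): Agent 2 can switch to Y (3 → 10). Not NE.
(R2, Y): Agent 1 can switch to R1 (5 → 6). Not NE.
(R2, Z): Agent 1 can switch to R1 (0 → 12). Not NE.
(R3, X): Agent 1 can switch to R2 (1 → 2). Not NE.
(R3, Y): Agent 2 can switch to Z (4 → 11). Not NE.
(R3, Z): Agent 1 can switch to R1 (7 → 12). Not NE.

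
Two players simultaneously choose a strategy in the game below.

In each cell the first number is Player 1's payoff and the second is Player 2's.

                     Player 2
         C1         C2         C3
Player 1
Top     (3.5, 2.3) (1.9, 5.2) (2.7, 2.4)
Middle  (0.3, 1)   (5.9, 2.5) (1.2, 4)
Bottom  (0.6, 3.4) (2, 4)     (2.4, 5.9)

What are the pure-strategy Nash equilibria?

This game has no pure Nash equilibrium.

For each player, find the best response to each opponent profile; mutual best responses are the pure NE.
Player 1 against C1: payoffs 3.5, 0.3, 0.6 → best response Top.
Player 1 against C2: payoffs 1.9, 5.9, 2 → best response Middle.
Player 1 against C3: payoffs 2.7, 1.2, 2.4 → best response Top.
Player 2 against Top: payoffs 2.3, 5.2, 2.4 → best response C2.
Player 2 against Middle: payoffs 1, 2.5, 4 → best response C3.
Player 2 against Bottom: payoffs 3.4, 4, 5.9 → best response C3.
No profile is a mutual best response for all players.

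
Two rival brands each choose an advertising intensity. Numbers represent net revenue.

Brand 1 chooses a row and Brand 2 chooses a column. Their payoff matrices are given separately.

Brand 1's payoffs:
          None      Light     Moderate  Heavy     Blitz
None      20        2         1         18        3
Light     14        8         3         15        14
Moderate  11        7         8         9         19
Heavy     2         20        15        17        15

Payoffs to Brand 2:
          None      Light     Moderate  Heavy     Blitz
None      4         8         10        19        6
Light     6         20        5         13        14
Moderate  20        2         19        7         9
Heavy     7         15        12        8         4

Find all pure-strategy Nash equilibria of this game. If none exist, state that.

(None, None): Brand 2 can switch to Light (4 → 8). Not NE.
(None, Light): Brand 1 can switch to Light (2 → 8). Not NE.
(None, Moderate): Brand 1 can switch to Light (1 → 3). Not NE.
(None, Heavy): Brand 1 gets 18, best alternative 17; Brand 2 gets 19, best alternative 10. No profitable deviation — NE.
(None, Blitz): Brand 1 can switch to Light (3 → 14). Not NE.
(Light, None): Brand 1 can switch to None (14 → 20). Not NE.
(Light, Light): Brand 1 can switch to Heavy (8 → 20). Not NE.
(Light, Moderate): Brand 1 can switch to Moderate (3 → 8). Not NE.
(Light, Heavy): Brand 1 can switch to None (15 → 18). Not NE.
(Light, Blitz): Brand 1 can switch to Moderate (14 → 19). Not NE.
(Moderate, None): Brand 1 can switch to None (11 → 20). Not NE.
(Heavy, Light): Brand 1 gets 20, best alternative 8; Brand 2 gets 15, best alternative 12. No profitable deviation — NE.
(The remaining 8 profiles each have a profitable deviation by the same check.)

(None, Heavy); (Heavy, Light)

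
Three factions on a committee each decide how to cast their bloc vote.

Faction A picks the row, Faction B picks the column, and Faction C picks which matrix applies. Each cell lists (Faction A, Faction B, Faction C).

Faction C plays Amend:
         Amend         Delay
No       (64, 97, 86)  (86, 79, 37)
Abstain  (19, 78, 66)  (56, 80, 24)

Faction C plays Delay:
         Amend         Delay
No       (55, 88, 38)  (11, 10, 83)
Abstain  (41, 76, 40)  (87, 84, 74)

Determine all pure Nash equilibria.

(No, Amend, Amend) and (Abstain, Delay, Delay)

Faction A against (Amend, Amend): payoffs 64, 19 → best response No.
Faction A against (Amend, Delay): payoffs 55, 41 → best response No.
Faction A against (Delay, Amend): payoffs 86, 56 → best response No.
Faction A against (Delay, Delay): payoffs 11, 87 → best response Abstain.
Faction B against (No, Amend): payoffs 97, 79 → best response Amend.
Faction B against (No, Delay): payoffs 88, 10 → best response Amend.
Faction B against (Abstain, Amend): payoffs 78, 80 → best response Delay.
Faction B against (Abstain, Delay): payoffs 76, 84 → best response Delay.
Faction C against (No, Amend): payoffs 86, 38 → best response Amend.
Faction C against (No, Delay): payoffs 37, 83 → best response Delay.
Faction C against (Abstain, Amend): payoffs 66, 40 → best response Amend.
Faction C against (Abstain, Delay): payoffs 24, 74 → best response Delay.
Mutual best responses: (No, Amend, Amend); (Abstain, Delay, Delay).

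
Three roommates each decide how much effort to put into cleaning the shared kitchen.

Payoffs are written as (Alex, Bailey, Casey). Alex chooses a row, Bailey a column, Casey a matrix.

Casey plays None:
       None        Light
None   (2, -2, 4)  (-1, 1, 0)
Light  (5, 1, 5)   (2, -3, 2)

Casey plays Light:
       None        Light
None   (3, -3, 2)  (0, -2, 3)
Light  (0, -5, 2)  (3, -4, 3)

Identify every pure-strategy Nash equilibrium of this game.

Pure-strategy Nash equilibria: (Light, None, None) and (Light, Light, Light)

(None, None, None): Alex can switch to Light (2 → 5). Not NE.
(None, None, Light): Bailey can switch to Light (-3 → -2). Not NE.
(None, Light, None): Alex can switch to Light (-1 → 2). Not NE.
(None, Light, Light): Alex can switch to Light (0 → 3). Not NE.
(Light, None, None): Alex gets 5, best alternative 2; Bailey gets 1, best alternative -3; Casey gets 5, best alternative 2. No profitable deviation — NE.
(Light, None, Light): Alex can switch to None (0 → 3). Not NE.
(Light, Light, None): Bailey can switch to None (-3 → 1). Not NE.
(Light, Light, Light): Alex gets 3, best alternative 0; Bailey gets -4, best alternative -5; Casey gets 3, best alternative 2. No profitable deviation — NE.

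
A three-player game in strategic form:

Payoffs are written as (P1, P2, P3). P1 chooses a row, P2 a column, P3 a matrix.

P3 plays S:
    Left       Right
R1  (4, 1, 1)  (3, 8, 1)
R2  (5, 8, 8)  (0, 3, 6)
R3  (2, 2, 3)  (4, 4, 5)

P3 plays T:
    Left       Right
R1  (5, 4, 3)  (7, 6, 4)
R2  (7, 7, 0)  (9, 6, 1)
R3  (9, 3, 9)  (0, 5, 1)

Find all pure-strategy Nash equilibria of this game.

P1 against (Left, S): payoffs 4, 5, 2 → best response R2.
P1 against (Left, T): payoffs 5, 7, 9 → best response R3.
P1 against (Right, S): payoffs 3, 0, 4 → best response R3.
P1 against (Right, T): payoffs 7, 9, 0 → best response R2.
P2 against (R1, S): payoffs 1, 8 → best response Right.
P2 against (R1, T): payoffs 4, 6 → best response Right.
P2 against (R2, S): payoffs 8, 3 → best response Left.
P2 against (R2, T): payoffs 7, 6 → best response Left.
P2 against (R3, S): payoffs 2, 4 → best response Right.
P2 against (R3, T): payoffs 3, 5 → best response Right.
P3 against (R1, Left): payoffs 1, 3 → best response T.
P3 against (R1, Right): payoffs 1, 4 → best response T.
P3 against (R2, Left): payoffs 8, 0 → best response S.
P3 against (R2, Right): payoffs 6, 1 → best response S.
P3 against (R3, Left): payoffs 3, 9 → best response T.
P3 against (R3, Right): payoffs 5, 1 → best response S.
Mutual best responses: (R2, Left, S); (R3, Right, S).

Pure-strategy Nash equilibria: (R2, Left, S); (R3, Right, S)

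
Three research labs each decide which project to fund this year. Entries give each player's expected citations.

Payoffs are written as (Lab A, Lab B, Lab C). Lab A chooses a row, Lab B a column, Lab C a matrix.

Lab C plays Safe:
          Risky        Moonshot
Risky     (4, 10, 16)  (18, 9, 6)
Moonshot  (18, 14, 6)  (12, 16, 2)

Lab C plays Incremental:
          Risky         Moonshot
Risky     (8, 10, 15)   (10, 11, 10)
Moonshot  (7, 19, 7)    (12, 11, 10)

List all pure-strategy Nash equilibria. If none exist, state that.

This game has no pure Nash equilibrium.

For each strategy profile, look for a profitable unilateral deviation.
(Risky, Risky, Safe): Lab A can switch to Moonshot (4 → 18). Not NE.
(Risky, Risky, Incremental): Lab B can switch to Moonshot (10 → 11). Not NE.
(Risky, Moonshot, Safe): Lab B can switch to Risky (9 → 10). Not NE.
(Risky, Moonshot, Incremental): Lab A can switch to Moonshot (10 → 12). Not NE.
(Moonshot, Risky, Safe): Lab B can switch to Moonshot (14 → 16). Not NE.
(Moonshot, Risky, Incremental): Lab A can switch to Risky (7 → 8). Not NE.
(Moonshot, Moonshot, Safe): Lab A can switch to Risky (12 → 18). Not NE.
(Moonshot, Moonshot, Incremental): Lab B can switch to Risky (11 → 19). Not NE.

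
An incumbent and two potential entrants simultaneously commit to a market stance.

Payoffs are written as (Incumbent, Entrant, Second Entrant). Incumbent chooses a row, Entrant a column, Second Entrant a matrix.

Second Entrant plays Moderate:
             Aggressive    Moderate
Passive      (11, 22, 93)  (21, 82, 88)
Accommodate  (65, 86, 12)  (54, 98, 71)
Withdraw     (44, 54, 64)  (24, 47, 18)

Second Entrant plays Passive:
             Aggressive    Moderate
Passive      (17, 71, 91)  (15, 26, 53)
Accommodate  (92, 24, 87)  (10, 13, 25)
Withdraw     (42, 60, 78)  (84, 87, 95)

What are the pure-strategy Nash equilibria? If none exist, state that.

The pure Nash equilibria are (Accommodate, Aggressive, Passive); (Accommodate, Moderate, Moderate); (Withdraw, Moderate, Passive).

(Passive, Aggressive, Moderate): Incumbent can switch to Accommodate (11 → 65). Not NE.
(Passive, Aggressive, Passive): Incumbent can switch to Accommodate (17 → 92). Not NE.
(Passive, Moderate, Moderate): Incumbent can switch to Accommodate (21 → 54). Not NE.
(Passive, Moderate, Passive): Incumbent can switch to Withdraw (15 → 84). Not NE.
(Accommodate, Aggressive, Moderate): Entrant can switch to Moderate (86 → 98). Not NE.
(Accommodate, Aggressive, Passive): Incumbent gets 92, best alternative 42; Entrant gets 24, best alternative 13; Second Entrant gets 87, best alternative 12. No profitable deviation — NE.
(Accommodate, Moderate, Moderate): Incumbent gets 54, best alternative 24; Entrant gets 98, best alternative 86; Second Entrant gets 71, best alternative 25. No profitable deviation — NE.
(Accommodate, Moderate, Passive): Incumbent can switch to Passive (10 → 15). Not NE.
(Withdraw, Aggressive, Moderate): Incumbent can switch to Accommodate (44 → 65). Not NE.
(Withdraw, Aggressive, Passive): Incumbent can switch to Accommodate (42 → 92). Not NE.
(Withdraw, Moderate, Moderate): Incumbent can switch to Accommodate (24 → 54). Not NE.
(Withdraw, Moderate, Passive): Incumbent gets 84, best alternative 15; Entrant gets 87, best alternative 60; Second Entrant gets 95, best alternative 18. No profitable deviation — NE.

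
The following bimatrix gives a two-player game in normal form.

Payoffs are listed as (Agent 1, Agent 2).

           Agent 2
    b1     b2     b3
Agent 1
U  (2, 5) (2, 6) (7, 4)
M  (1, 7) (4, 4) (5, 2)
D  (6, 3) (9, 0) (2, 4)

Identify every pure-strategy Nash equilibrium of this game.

Agent 1 against b1: payoffs 2, 1, 6 → best response D.
Agent 1 against b2: payoffs 2, 4, 9 → best response D.
Agent 1 against b3: payoffs 7, 5, 2 → best response U.
Agent 2 against U: payoffs 5, 6, 4 → best response b2.
Agent 2 against M: payoffs 7, 4, 2 → best response b1.
Agent 2 against D: payoffs 3, 0, 4 → best response b3.
No profile is a mutual best response for all players.

There is no pure-strategy Nash equilibrium.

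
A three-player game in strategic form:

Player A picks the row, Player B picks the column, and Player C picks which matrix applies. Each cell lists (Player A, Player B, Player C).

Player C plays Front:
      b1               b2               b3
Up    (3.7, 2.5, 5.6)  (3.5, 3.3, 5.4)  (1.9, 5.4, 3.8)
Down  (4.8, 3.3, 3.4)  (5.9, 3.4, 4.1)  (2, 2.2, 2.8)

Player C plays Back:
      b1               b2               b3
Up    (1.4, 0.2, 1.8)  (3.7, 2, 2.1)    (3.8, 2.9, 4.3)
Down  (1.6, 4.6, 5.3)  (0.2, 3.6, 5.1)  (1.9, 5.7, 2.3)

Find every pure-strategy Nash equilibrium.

The unique pure-strategy Nash equilibrium is (Up, b3, Back).

(Up, b1, Front): Player A can switch to Down (3.7 → 4.8). Not NE.
(Up, b1, Back): Player A can switch to Down (1.4 → 1.6). Not NE.
(Up, b2, Front): Player A can switch to Down (3.5 → 5.9). Not NE.
(Up, b2, Back): Player B can switch to b3 (2 → 2.9). Not NE.
(Up, b3, Front): Player A can switch to Down (1.9 → 2). Not NE.
(Up, b3, Back): Player A gets 3.8, best alternative 1.9; Player B gets 2.9, best alternative 2; Player C gets 4.3, best alternative 3.8. No profitable deviation — NE.
(Down, b1, Front): Player B can switch to b2 (3.3 → 3.4). Not NE.
(Down, b1, Back): Player B can switch to b3 (4.6 → 5.7). Not NE.
(Down, b2, Front): Player C can switch to Back (4.1 → 5.1). Not NE.
(Down, b2, Back): Player A can switch to Up (0.2 → 3.7). Not NE.
(Down, b3, Front): Player B can switch to b1 (2.2 → 3.3). Not NE.
(The remaining 1 profile has a profitable deviation by the same check.)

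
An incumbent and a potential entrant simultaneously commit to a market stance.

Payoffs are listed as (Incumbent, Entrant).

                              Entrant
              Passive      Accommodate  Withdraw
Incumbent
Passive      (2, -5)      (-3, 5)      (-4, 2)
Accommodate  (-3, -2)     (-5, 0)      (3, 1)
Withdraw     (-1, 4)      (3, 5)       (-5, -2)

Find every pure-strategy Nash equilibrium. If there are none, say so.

Check each profile: it is a Nash equilibrium iff no player can strictly gain by switching unilaterally.
(Passive, Passive): Entrant can switch to Accommodate (-5 → 5). Not NE.
(Passive, Accommodate): Incumbent can switch to Withdraw (-3 → 3). Not NE.
(Passive, Withdraw): Incumbent can switch to Accommodate (-4 → 3). Not NE.
(Accommodate, Passive): Incumbent can switch to Passive (-3 → 2). Not NE.
(Accommodate, Accommodate): Incumbent can switch to Passive (-5 → -3). Not NE.
(Accommodate, Withdraw): Incumbent gets 3, best alternative -4; Entrant gets 1, best alternative 0. No profitable deviation — NE.
(Withdraw, Passive): Incumbent can switch to Passive (-1 → 2). Not NE.
(Withdraw, Accommodate): Incumbent gets 3, best alternative -3; Entrant gets 5, best alternative 4. No profitable deviation — NE.
(Withdraw, Withdraw): Incumbent can switch to Passive (-5 → -4). Not NE.

Pure-strategy Nash equilibria: (Accommodate, Withdraw), (Withdraw, Accommodate)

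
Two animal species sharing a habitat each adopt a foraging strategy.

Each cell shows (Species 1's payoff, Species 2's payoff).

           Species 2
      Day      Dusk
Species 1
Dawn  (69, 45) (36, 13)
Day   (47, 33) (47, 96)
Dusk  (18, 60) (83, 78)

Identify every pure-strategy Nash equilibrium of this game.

(Dawn, Day): Species 1 gets 69, best alternative 47; Species 2 gets 45, best alternative 13. No profitable deviation — NE.
(Dawn, Dusk): Species 1 can switch to Day (36 → 47). Not NE.
(Day, Day): Species 1 can switch to Dawn (47 → 69). Not NE.
(Day, Dusk): Species 1 can switch to Dusk (47 → 83). Not NE.
(Dusk, Day): Species 1 can switch to Dawn (18 → 69). Not NE.
(Dusk, Dusk): Species 1 gets 83, best alternative 47; Species 2 gets 78, best alternative 60. No profitable deviation — NE.

Pure-strategy Nash equilibria: (Dawn, Day) and (Dusk, Dusk)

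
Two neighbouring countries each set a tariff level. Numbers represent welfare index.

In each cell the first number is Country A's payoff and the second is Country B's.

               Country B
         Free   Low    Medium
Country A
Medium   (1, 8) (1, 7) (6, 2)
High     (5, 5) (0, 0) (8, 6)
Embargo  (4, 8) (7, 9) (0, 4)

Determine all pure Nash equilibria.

(High, Medium) and (Embargo, Low)

Country A against Free: payoffs 1, 5, 4 → best response High.
Country A against Low: payoffs 1, 0, 7 → best response Embargo.
Country A against Medium: payoffs 6, 8, 0 → best response High.
Country B against Medium: payoffs 8, 7, 2 → best response Free.
Country B against High: payoffs 5, 0, 6 → best response Medium.
Country B against Embargo: payoffs 8, 9, 4 → best response Low.
Mutual best responses: (High, Medium); (Embargo, Low).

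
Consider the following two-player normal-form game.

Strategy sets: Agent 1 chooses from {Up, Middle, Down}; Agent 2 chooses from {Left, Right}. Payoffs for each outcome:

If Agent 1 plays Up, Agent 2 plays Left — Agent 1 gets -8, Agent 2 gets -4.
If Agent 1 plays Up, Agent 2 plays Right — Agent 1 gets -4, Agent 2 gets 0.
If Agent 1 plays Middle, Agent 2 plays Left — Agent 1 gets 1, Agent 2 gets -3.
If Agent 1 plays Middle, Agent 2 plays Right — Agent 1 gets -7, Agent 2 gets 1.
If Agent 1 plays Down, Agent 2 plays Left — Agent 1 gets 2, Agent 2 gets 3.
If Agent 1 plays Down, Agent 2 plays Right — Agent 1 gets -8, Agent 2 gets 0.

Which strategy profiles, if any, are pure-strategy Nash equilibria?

Agent 1 against Left: payoffs -8, 1, 2 → best response Down.
Agent 1 against Right: payoffs -4, -7, -8 → best response Up.
Agent 2 against Up: payoffs -4, 0 → best response Right.
Agent 2 against Middle: payoffs -3, 1 → best response Right.
Agent 2 against Down: payoffs 3, 0 → best response Left.
Mutual best responses: (Up, Right); (Down, Left).

Pure-strategy Nash equilibria: (Up, Right), (Down, Left)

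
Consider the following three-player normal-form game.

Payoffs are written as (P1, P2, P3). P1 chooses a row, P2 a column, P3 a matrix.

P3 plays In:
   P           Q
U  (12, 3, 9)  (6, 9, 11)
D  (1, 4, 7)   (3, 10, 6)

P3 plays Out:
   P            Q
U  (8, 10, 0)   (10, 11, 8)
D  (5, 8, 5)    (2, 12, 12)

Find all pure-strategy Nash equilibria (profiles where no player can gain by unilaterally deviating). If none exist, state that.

Pure NE: (U, Q, In)

For each player, find the best response to each opponent profile; mutual best responses are the pure NE.
P1 against (P, In): payoffs 12, 1 → best response U.
P1 against (P, Out): payoffs 8, 5 → best response U.
P1 against (Q, In): payoffs 6, 3 → best response U.
P1 against (Q, Out): payoffs 10, 2 → best response U.
P2 against (U, In): payoffs 3, 9 → best response Q.
P2 against (U, Out): payoffs 10, 11 → best response Q.
P2 against (D, In): payoffs 4, 10 → best response Q.
P2 against (D, Out): payoffs 8, 12 → best response Q.
P3 against (U, P): payoffs 9, 0 → best response In.
P3 against (U, Q): payoffs 11, 8 → best response In.
P3 against (D, P): payoffs 7, 5 → best response In.
P3 against (D, Q): payoffs 6, 12 → best response Out.
Mutual best responses: (U, Q, In).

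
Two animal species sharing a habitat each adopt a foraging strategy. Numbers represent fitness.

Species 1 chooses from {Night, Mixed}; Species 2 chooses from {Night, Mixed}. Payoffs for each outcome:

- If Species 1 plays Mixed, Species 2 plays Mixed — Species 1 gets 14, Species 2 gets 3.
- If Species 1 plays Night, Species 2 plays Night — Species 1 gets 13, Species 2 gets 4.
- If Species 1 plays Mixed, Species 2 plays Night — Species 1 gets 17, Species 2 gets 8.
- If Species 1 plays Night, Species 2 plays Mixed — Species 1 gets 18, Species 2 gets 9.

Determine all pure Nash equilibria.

(Night, Mixed); (Mixed, Night)

Check each profile: it is a Nash equilibrium iff no player can strictly gain by switching unilaterally.
(Night, Night): Species 1 can switch to Mixed (13 → 17). Not NE.
(Night, Mixed): Species 1 gets 18, best alternative 14; Species 2 gets 9, best alternative 4. No profitable deviation — NE.
(Mixed, Night): Species 1 gets 17, best alternative 13; Species 2 gets 8, best alternative 3. No profitable deviation — NE.
(Mixed, Mixed): Species 1 can switch to Night (14 → 18). Not NE.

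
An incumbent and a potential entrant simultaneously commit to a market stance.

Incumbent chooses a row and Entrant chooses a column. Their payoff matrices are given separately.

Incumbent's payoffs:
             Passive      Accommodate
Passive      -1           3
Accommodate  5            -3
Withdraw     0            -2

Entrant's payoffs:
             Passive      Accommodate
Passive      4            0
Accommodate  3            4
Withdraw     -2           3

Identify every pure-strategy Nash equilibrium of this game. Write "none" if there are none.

This game has no pure Nash equilibrium.

Incumbent against Passive: payoffs -1, 5, 0 → best response Accommodate.
Incumbent against Accommodate: payoffs 3, -3, -2 → best response Passive.
Entrant against Passive: payoffs 4, 0 → best response Passive.
Entrant against Accommodate: payoffs 3, 4 → best response Accommodate.
Entrant against Withdraw: payoffs -2, 3 → best response Accommodate.
No profile is a mutual best response for all players.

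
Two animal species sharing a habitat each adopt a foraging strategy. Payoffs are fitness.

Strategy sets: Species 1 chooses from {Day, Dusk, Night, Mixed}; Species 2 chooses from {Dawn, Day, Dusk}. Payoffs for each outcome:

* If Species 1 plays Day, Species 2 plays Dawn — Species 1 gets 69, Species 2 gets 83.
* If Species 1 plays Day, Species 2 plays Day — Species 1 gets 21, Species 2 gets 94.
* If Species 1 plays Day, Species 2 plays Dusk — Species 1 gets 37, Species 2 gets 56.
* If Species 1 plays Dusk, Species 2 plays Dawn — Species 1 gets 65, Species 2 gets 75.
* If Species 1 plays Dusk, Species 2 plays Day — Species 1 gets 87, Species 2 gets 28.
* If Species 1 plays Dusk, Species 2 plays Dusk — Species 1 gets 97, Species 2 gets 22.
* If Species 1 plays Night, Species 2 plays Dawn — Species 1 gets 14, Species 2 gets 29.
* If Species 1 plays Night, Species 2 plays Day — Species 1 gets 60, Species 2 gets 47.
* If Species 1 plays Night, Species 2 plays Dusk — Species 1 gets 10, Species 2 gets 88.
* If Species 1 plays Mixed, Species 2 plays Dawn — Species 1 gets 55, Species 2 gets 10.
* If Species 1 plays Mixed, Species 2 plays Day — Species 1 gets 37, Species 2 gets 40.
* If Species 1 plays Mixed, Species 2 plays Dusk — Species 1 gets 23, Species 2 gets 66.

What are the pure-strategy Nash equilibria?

This game has no pure Nash equilibrium.

(Day, Dawn): Species 2 can switch to Day (83 → 94). Not NE.
(Day, Day): Species 1 can switch to Dusk (21 → 87). Not NE.
(Day, Dusk): Species 1 can switch to Dusk (37 → 97). Not NE.
(Dusk, Dawn): Species 1 can switch to Day (65 → 69). Not NE.
(Dusk, Day): Species 2 can switch to Dawn (28 → 75). Not NE.
(Dusk, Dusk): Species 2 can switch to Dawn (22 → 75). Not NE.
(Night, Dawn): Species 1 can switch to Day (14 → 69). Not NE.
(Night, Day): Species 1 can switch to Dusk (60 → 87). Not NE.
(Night, Dusk): Species 1 can switch to Day (10 → 37). Not NE.
(Mixed, Dawn): Species 1 can switch to Day (55 → 69). Not NE.
(Mixed, Day): Species 1 can switch to Dusk (37 → 87). Not NE.
(Mixed, Dusk): Species 1 can switch to Day (23 → 37). Not NE.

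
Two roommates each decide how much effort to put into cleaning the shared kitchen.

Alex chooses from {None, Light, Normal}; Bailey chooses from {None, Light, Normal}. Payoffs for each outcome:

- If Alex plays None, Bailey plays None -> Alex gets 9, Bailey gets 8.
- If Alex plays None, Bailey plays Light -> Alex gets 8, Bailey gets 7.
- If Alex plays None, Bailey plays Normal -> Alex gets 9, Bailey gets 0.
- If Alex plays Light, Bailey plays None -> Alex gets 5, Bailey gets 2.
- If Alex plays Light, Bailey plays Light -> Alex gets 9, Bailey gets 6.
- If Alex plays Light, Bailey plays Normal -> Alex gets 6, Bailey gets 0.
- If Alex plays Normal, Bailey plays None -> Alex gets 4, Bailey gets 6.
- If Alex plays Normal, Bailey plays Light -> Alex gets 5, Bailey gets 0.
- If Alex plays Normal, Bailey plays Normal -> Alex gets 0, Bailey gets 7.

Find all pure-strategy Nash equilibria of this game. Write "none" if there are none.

For each player, find the best response to each opponent profile; mutual best responses are the pure NE.
Alex against None: payoffs 9, 5, 4 → best response None.
Alex against Light: payoffs 8, 9, 5 → best response Light.
Alex against Normal: payoffs 9, 6, 0 → best response None.
Bailey against None: payoffs 8, 7, 0 → best response None.
Bailey against Light: payoffs 2, 6, 0 → best response Light.
Bailey against Normal: payoffs 6, 0, 7 → best response Normal.
Mutual best responses: (None, None); (Light, Light).

(None, None) and (Light, Light)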